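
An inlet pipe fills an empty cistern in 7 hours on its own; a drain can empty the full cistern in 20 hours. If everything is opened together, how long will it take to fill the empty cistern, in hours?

Net rate = 1/7 − 1/20 = (20 − 7)/140 = 13/140 per hour.
Filling time = 1 ÷ (13/140) = 140/13 hours.

140/13 hours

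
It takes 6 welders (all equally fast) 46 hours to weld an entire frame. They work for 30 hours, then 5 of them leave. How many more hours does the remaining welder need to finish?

One welder does 1/276 of the job per hour.
After 30 hours with 6 welders, 15/23 is done (8/23 left).
With 1 welder the rate is 1/276, so the rest takes 8/23 ÷ 1/276 = 96 hours.

96 hours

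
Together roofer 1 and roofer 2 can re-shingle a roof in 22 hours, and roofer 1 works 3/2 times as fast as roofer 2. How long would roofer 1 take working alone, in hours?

110/3 hours

Let roofer 2's rate be r; then roofer 1's rate is (3/2)r, so together (3/2 + 1)r = (5/2)r = 1/22.
Thus r = 1/55 per hour.
Roofer 2 alone: 55 hours; roofer 1 alone: 110/3 hours.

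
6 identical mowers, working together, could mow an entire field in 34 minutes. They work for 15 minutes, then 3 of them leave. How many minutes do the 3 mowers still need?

38 minutes

One mower does 1/204 of the job per minute.
After 15 minutes with 6 mowers, 15/34 is done (19/34 left).
With 3 mowers the rate is 3/204 = 1/68, so the rest takes 19/34 ÷ 1/68 = 38 minutes.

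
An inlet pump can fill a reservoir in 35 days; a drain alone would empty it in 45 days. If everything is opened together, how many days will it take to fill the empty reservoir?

Net rate = 1/35 − 1/45 = (9 − 7)/315 = 2/315 per day.
Filling time = 1 ÷ (2/315) = 315/2 days.

315/2 days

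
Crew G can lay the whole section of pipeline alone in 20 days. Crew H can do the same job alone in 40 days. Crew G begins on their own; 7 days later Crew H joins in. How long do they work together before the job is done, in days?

26/3 days

In the first 7 days Crew G alone does 7/20 of the job, leaving 13/20.
Once everyone is working, combined rate: 1/20 + 1/40 = (2 + 1)/40 = 3/40 per day.
Remaining 13/20 at 3/40 per day takes 26/3 days.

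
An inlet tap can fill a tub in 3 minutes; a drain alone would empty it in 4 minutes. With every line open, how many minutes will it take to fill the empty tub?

12 minutes

Net rate = 1/3 − 1/4 = (4 − 3)/12 = 1/12 per minute.
Filling time = 1 ÷ (1/12) = 12 minutes.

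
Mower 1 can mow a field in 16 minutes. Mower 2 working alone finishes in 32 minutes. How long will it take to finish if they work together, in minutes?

32/3 minutes

With two workers the combined time is the product over the sum: 16·32/(16+32) = 512/48 = 32/3 minutes.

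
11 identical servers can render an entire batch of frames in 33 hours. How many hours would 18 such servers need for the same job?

121/6 hours

Total work is 11·33 = 363 server-hours.
With 18 servers: 363/18 = 121/6 hours.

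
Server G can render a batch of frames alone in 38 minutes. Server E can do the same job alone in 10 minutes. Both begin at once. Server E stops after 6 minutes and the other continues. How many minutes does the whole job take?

76/5 minutes

In the first 6 minutes the combined rate is 12/95, so 72/95 of the job is done, leaving 23/95.
After server E leaves the rate is 1/38 per minute; the remaining 23/95 takes 46/5 minutes.
Total = 6 + 46/5 = 76/5 minutes.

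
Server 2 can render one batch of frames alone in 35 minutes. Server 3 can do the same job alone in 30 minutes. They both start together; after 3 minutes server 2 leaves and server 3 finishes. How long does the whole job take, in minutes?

In the first 3 minutes the combined rate is 13/210, so 13/70 of the job is done, leaving 57/70.
After server 2 leaves the rate is 1/30 per minute; the remaining 57/70 takes 171/7 minutes.
Total = 3 + 171/7 = 192/7 minutes.

192/7 minutes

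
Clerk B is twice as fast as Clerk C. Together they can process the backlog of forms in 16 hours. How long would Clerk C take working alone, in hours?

48 hours

Let Clerk C's rate be r; then Clerk B's rate is 2r, so together (2 + 1)r = 3r = 1/16.
Thus r = 1/48 per hour.
Clerk C alone: 48 hours; Clerk B alone: 24 hours.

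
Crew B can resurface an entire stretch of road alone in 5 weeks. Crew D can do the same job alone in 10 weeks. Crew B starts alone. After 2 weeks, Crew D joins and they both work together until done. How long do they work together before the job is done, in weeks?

In the first 2 weeks Crew B alone does 2/5 of the job, leaving 3/5.
Once everyone is working, combined rate: 1/5 + 1/10 = (2 + 1)/10 = 3/10 per week.
Remaining 3/5 at 3/10 per week takes 2 weeks.

2 weeks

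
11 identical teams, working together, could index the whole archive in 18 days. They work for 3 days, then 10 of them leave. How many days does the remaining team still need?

One team does 1/198 of the job per day.
After 3 days with 11 teams, 1/6 is done (5/6 left).
With 1 team the rate is 1/198, so the rest takes 5/6 ÷ 1/198 = 165 days.

165 days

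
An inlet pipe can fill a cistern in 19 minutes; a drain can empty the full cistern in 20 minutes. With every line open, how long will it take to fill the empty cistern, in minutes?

380 minutes

Net rate = 1/19 − 1/20 = (20 − 19)/380 = 1/380 per minute.
Filling time = 1 ÷ (1/380) = 380 minutes.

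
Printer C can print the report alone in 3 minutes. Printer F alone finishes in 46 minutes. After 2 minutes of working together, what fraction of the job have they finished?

Combined rate: 1/3 + 1/46 = (46 + 3)/138 = 49/138 per minute.
In 2 minutes they complete 2·49/138 = 49/69 of the job.

49/69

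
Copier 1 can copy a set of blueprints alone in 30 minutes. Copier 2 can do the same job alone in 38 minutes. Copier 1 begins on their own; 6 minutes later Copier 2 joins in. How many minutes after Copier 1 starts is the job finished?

330/17 minutes

In the first 6 minutes Copier 1 alone does 6/30 = 1/5 of the job, leaving 4/5.
Once everyone is working, combined rate: 1/30 + 1/38 = (19 + 15)/570 = 34/570 = 17/285 per minute.
Remaining 4/5 at 17/285 per minute takes 228/17 minutes.
Total from the start = 6 + 228/17 = 330/17 minutes.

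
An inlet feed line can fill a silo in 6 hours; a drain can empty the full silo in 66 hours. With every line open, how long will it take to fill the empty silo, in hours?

Net rate = 1/6 − 1/66 = (11 − 1)/66 = 10/66 = 5/33 per hour.
Filling time = 1 ÷ (5/33) = 33/5 hours.

33/5 hours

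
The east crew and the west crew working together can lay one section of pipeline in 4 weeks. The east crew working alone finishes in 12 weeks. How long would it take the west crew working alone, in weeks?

6 weeks

Combined rate is 1/4 per week.
Known contribution: 1/12 per week.
So the west crew's rate is 1/4 − 1/12 = 1/6, meaning 6 weeks alone.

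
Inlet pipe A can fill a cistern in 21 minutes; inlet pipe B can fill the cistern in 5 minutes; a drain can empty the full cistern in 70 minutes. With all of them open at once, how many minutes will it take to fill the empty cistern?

30/7 minutes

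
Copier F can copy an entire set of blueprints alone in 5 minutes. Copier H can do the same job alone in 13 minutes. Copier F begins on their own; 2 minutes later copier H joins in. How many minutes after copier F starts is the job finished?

In the first 2 minutes copier F alone does 2/5 of the job, leaving 3/5.
Once everyone is working, combined rate: 1/5 + 1/13 = (13 + 5)/65 = 18/65 per minute.
Remaining 3/5 at 18/65 per minute takes 13/6 minutes.
Total from the start = 2 + 13/6 = 25/6 minutes.

25/6 minutes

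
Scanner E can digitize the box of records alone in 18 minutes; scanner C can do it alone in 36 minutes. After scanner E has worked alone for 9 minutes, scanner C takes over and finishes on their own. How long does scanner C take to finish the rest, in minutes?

18 minutes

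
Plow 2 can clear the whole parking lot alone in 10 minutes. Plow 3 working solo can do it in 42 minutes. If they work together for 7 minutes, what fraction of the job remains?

Combined rate: 1/10 + 1/42 = (21 + 5)/210 = 26/210 = 13/105 per minute.
In 7 minutes they complete 7·13/105 = 13/15 of the job.
So 2/15 remains.

2/15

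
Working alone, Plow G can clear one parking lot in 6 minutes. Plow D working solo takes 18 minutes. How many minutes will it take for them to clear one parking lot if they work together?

9/2 minutes

With two workers the combined time is the product over the sum: 6·18/(6+18) = 108/24 = 9/2 minutes.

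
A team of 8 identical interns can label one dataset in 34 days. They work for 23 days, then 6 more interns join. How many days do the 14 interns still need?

One intern does 1/272 of the job per day.
After 23 days with 8 interns, 23/34 is done (11/34 left).
With 14 interns the rate is 14/272 = 7/136, so the rest takes 11/34 ÷ 7/136 = 44/7 days.

44/7 days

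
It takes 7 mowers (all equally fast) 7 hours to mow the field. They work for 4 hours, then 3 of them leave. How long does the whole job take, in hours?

37/4 hours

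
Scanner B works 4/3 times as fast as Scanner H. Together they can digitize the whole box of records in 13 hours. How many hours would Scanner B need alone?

Let Scanner H's rate be r; then Scanner B's rate is (4/3)r, so together (4/3 + 1)r = (7/3)r = 1/13.
Thus r = 3/91 per hour.
Scanner H alone: 91/3 hours; Scanner B alone: 91/4 hours.

91/4 hours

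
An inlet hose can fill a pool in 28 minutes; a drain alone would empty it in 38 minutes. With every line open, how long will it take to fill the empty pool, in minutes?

532/5 minutes

Net rate = 1/28 − 1/38 = (19 − 14)/532 = 5/532 per minute.
Filling time = 1 ÷ (5/532) = 532/5 minutes.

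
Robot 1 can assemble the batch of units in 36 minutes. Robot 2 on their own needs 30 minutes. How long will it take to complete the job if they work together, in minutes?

With two workers the combined time is the product over the sum: 36·30/(36+30) = 1080/66 = 180/11 minutes.

180/11 minutes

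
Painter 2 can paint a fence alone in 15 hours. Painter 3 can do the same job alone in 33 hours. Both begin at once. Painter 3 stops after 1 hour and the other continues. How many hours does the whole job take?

160/11 hours

In the first 1 hour the combined rate is 16/165, so 16/165 of the job is done, leaving 149/165.
After Painter 3 leaves the rate is 1/15 per hour; the remaining 149/165 takes 149/11 hours.
Total = 1 + 149/11 = 160/11 hours.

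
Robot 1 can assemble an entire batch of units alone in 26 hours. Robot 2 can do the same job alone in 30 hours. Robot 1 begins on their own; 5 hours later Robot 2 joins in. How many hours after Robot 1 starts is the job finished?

In the first 5 hours Robot 1 alone does 5/26 of the job, leaving 21/26.
Once everyone is working, combined rate: 1/26 + 1/30 = (15 + 13)/390 = 28/390 = 14/195 per hour.
Remaining 21/26 at 14/195 per hour takes 45/4 hours.
Total from the start = 5 + 45/4 = 65/4 hours.

65/4 hours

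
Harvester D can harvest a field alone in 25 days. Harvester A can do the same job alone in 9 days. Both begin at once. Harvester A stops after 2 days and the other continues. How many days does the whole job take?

175/9 days

In the first 2 days the combined rate is 34/225, so 68/225 of the job is done, leaving 157/225.
After Harvester A leaves the rate is 1/25 per day; the remaining 157/225 takes 157/9 days.
Total = 2 + 157/9 = 175/9 days.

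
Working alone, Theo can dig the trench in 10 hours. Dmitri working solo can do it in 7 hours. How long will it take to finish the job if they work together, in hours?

70/17 hours

With two workers the combined time is the product over the sum: 10·7/(10+7) = 70/17 hours.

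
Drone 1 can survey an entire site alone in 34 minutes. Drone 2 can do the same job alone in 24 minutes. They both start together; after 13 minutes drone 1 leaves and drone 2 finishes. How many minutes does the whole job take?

252/17 minutes

In the first 13 minutes the combined rate is 29/408, so 377/408 of the job is done, leaving 31/408.
After drone 1 leaves the rate is 1/24 per minute; the remaining 31/408 takes 31/17 minutes.
Total = 13 + 31/17 = 252/17 minutes.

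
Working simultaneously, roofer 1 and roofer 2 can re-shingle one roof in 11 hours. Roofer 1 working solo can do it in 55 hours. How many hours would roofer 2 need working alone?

Combined rate is 1/11 per hour.
Known contribution: 1/55 per hour.
So roofer 2's rate is 1/11 − 1/55 = 4/55, meaning 55/4 hours alone.

55/4 hours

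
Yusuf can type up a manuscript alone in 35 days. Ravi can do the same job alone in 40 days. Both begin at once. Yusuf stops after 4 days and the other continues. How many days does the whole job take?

In the first 4 days the combined rate is 3/56, so 3/14 of the job is done, leaving 11/14.
After Yusuf leaves the rate is 1/40 per day; the remaining 11/14 takes 220/7 days.
Total = 4 + 220/7 = 248/7 days.

248/7 days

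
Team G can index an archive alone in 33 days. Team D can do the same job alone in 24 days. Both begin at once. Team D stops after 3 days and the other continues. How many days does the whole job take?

In the first 3 days the combined rate is 19/264, so 19/88 of the job is done, leaving 69/88.
After Team D leaves the rate is 1/33 per day; the remaining 69/88 takes 207/8 days.
Total = 3 + 207/8 = 231/8 days.

231/8 days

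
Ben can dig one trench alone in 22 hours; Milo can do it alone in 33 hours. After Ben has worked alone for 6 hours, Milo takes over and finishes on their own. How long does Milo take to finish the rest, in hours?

24 hours

In 6 hours Ben does 6/22 = 3/11 of the job, leaving 8/11.
Milo works at 1/33 per hour, so finishing takes 8/11 ÷ 1/33 = 24 hours.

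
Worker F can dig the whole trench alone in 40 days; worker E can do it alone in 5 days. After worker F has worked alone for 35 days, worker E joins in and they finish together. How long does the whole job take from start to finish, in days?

In 35 days worker F does 35/40 = 7/8 of the job, leaving 1/8.
Worker F and worker E together work at 9/40 per day, so finishing takes 1/8 ÷ 9/40 = 5/9 days.
Total time = 35 + 5/9 = 320/9 days.

320/9 days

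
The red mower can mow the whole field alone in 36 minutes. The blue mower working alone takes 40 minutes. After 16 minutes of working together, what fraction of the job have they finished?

38/45

Combined rate: 1/36 + 1/40 = (10 + 9)/360 = 19/360 per minute.
In 16 minutes they complete 16·19/360 = 38/45 of the job.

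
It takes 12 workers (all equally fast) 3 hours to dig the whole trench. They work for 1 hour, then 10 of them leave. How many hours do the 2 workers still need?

12 hours

One worker does 1/36 of the job per hour.
After 1 hour with 12 workers, 1/3 is done (2/3 left).
With 2 workers the rate is 2/36 = 1/18, so the rest takes 2/3 ÷ 1/18 = 12 hours.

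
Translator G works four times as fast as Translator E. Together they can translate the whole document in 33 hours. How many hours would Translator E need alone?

165 hours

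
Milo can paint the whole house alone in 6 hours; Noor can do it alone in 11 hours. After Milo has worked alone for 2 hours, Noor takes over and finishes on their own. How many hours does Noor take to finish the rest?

In 2 hours Milo does 2/6 = 1/3 of the job, leaving 2/3.
Noor works at 1/11 per hour, so finishing takes 2/3 ÷ 1/11 = 22/3 hours.

22/3 hours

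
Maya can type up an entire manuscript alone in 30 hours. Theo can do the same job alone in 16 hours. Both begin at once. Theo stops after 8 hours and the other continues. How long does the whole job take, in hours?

15 hours

In the first 8 hours the combined rate is 23/240, so 23/30 of the job is done, leaving 7/30.
After Theo leaves the rate is 1/30 per hour; the remaining 7/30 takes 7 hours.
Total = 8 + 7 = 15 hours.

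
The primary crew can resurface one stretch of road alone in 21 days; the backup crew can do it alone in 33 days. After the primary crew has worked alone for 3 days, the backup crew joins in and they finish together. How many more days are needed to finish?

11 days

In 3 days the primary crew does 3/21 = 1/7 of the job, leaving 6/7.
The primary crew and the backup crew together work at 6/77 per day, so finishing takes 6/7 ÷ 6/77 = 11 days.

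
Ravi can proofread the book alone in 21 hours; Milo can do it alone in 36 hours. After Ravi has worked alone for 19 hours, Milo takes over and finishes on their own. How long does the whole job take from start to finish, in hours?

157/7 hours

In 19 hours Ravi does 19/21 of the job, leaving 2/21.
Milo works at 1/36 per hour, so finishing takes 2/21 ÷ 1/36 = 24/7 hours.
Total time = 19 + 24/7 = 157/7 hours.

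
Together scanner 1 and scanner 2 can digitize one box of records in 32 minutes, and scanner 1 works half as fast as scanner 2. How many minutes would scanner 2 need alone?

48 minutes

Let scanner 2's rate be r; then scanner 1's rate is (1/2)r, so together (1/2 + 1)r = (3/2)r = 1/32.
Thus r = 1/48 per minute.
Scanner 2 alone: 48 minutes; scanner 1 alone: 96 minutes.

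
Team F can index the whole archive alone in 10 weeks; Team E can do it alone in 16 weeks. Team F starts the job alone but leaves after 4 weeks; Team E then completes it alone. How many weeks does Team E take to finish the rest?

In 4 weeks Team F does 4/10 = 2/5 of the job, leaving 3/5.
Team E works at 1/16 per week, so finishing takes 3/5 ÷ 1/16 = 48/5 weeks.

48/5 weeks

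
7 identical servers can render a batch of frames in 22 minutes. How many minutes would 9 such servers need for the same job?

Total work is 7·22 = 154 server-minutes.
With 9 servers: 154/9 minutes.

154/9 minutes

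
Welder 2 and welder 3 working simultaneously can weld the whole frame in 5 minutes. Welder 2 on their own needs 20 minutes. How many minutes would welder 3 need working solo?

20/3 minutes

Combined rate is 1/5 per minute.
Known contribution: 1/20 per minute.
So welder 3's rate is 1/5 − 1/20 = 3/20, meaning 20/3 minutes alone.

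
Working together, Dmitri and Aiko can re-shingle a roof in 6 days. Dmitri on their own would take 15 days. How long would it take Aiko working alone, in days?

10 days

Combined rate is 1/6 per day.
Known contribution: 1/15 per day.
So Aiko's rate is 1/6 − 1/15 = 1/10, meaning 10 days alone.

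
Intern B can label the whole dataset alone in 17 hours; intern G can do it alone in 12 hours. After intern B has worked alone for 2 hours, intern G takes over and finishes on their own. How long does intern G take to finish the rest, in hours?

In 2 hours intern B does 2/17 of the job, leaving 15/17.
Intern G works at 1/12 per hour, so finishing takes 15/17 ÷ 1/12 = 180/17 hours.

180/17 hours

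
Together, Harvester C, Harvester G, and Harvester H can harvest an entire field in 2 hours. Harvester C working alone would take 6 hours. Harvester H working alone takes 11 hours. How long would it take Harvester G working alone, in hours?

Combined rate is 1/2 per hour.
Known contribution: 1/6 + 1/11 = (11 + 6)/66 = 17/66 per hour.
So Harvester G's rate is 1/2 − 17/66 = 8/33, meaning 33/8 hours alone.

33/8 hours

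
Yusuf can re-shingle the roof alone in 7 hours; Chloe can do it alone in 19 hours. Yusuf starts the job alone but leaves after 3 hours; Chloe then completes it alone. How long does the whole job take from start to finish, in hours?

97/7 hours

In 3 hours Yusuf does 3/7 of the job, leaving 4/7.
Chloe works at 1/19 per hour, so finishing takes 4/7 ÷ 1/19 = 76/7 hours.
Total time = 3 + 76/7 = 97/7 hours.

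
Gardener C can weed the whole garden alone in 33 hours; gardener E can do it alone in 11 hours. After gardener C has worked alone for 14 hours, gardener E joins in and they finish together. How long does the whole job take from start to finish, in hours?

75/4 hours

In 14 hours gardener C does 14/33 of the job, leaving 19/33.
Gardener C and gardener E together work at 4/33 per hour, so finishing takes 19/33 ÷ 4/33 = 19/4 hours.
Total time = 14 + 19/4 = 75/4 hours.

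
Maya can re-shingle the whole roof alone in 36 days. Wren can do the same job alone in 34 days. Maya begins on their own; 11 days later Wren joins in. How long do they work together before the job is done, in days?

In the first 11 days Maya alone does 11/36 of the job, leaving 25/36.
Once everyone is working, combined rate: 1/36 + 1/34 = (17 + 18)/612 = 35/612 per day.
Remaining 25/36 at 35/612 per day takes 85/7 days.

85/7 days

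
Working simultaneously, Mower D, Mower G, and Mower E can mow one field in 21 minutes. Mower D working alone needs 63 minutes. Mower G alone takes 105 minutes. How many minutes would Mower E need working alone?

Combined rate is 1/21 per minute.
Known contribution: 1/63 + 1/105 = (5 + 3)/315 = 8/315 per minute.
So Mower E's rate is 1/21 − 8/315 = 1/45, meaning 45 minutes alone.

45 minutes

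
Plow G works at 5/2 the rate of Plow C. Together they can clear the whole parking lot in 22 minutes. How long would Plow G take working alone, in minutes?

Let Plow C's rate be r; then Plow G's rate is (5/2)r, so together (5/2 + 1)r = (7/2)r = 1/22.
Thus r = 1/77 per minute.
Plow C alone: 77 minutes; Plow G alone: 154/5 minutes.

154/5 minutes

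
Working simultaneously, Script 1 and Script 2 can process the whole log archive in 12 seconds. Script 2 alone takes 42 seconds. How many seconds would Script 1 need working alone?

Combined rate is 1/12 per second.
Known contribution: 1/42 per second.
So Script 1's rate is 1/12 − 1/42 = 5/84, meaning 84/5 seconds alone.

84/5 seconds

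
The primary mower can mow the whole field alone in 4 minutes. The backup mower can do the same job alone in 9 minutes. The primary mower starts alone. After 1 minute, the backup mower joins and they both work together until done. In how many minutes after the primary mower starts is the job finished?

40/13 minutes

In the first 1 minute the primary mower alone does 1/4 of the job, leaving 3/4.
Once everyone is working, combined rate: 1/4 + 1/9 = (9 + 4)/36 = 13/36 per minute.
Remaining 3/4 at 13/36 per minute takes 27/13 minutes.
Total from the start = 1 + 27/13 = 40/13 minutes.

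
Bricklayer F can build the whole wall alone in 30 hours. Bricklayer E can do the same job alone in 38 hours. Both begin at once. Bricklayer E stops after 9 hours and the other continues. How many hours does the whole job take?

435/19 hours

In the first 9 hours the combined rate is 17/285, so 51/95 of the job is done, leaving 44/95.
After Bricklayer E leaves the rate is 1/30 per hour; the remaining 44/95 takes 264/19 hours.
Total = 9 + 264/19 = 435/19 hours.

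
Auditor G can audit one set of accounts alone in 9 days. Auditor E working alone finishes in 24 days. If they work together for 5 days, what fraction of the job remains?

17/72

Combined rate: 1/9 + 1/24 = (8 + 3)/72 = 11/72 per day.
In 5 days they complete 5·11/72 = 55/72 of the job.
So 17/72 remains.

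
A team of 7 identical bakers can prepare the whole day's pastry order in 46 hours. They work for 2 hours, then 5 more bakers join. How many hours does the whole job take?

One baker does 1/322 of the job per hour.
After 2 hours with 7 bakers, 1/23 is done (22/23 left).
With 12 bakers the rate is 12/322 = 6/161, so the rest takes 22/23 ÷ 6/161 = 77/3 hours.
Total = 2 + 77/3 = 83/3 hours.

83/3 hours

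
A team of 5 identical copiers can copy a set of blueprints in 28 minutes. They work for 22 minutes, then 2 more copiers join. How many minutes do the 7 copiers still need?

30/7 minutes

One copier does 1/140 of the job per minute.
After 22 minutes with 5 copiers, 11/14 is done (3/14 left).
With 7 copiers the rate is 7/140 = 1/20, so the rest takes 3/14 ÷ 1/20 = 30/7 minutes.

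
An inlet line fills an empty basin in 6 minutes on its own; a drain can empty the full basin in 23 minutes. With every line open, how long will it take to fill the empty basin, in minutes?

Net rate = 1/6 − 1/23 = (23 − 6)/138 = 17/138 per minute.
Filling time = 1 ÷ (17/138) = 138/17 minutes.

138/17 minutes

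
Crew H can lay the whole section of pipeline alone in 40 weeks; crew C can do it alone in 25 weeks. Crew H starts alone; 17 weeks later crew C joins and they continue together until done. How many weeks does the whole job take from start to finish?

336/13 weeks

In 17 weeks crew H does 17/40 of the job, leaving 23/40.
Crew H and crew C together work at 13/200 per week, so finishing takes 23/40 ÷ 13/200 = 115/13 weeks.
Total time = 17 + 115/13 = 336/13 weeks.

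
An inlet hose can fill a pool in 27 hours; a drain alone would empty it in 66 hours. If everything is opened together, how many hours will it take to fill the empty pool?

594/13 hours

Net rate = 1/27 − 1/66 = (22 − 9)/594 = 13/594 per hour.
Filling time = 1 ÷ (13/594) = 594/13 hours.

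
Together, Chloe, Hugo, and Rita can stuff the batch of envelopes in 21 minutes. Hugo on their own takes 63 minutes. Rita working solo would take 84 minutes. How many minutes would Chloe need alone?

252/5 minutes

Combined rate is 1/21 per minute.
Known contribution: 1/63 + 1/84 = (4 + 3)/252 = 7/252 = 1/36 per minute.
So Chloe's rate is 1/21 − 1/36 = 5/252, meaning 252/5 minutes alone.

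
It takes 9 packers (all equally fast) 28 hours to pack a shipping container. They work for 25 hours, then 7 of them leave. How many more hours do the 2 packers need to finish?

One packer does 1/252 of the job per hour.
After 25 hours with 9 packers, 25/28 is done (3/28 left).
With 2 packers the rate is 2/252 = 1/126, so the rest takes 3/28 ÷ 1/126 = 27/2 hours.

27/2 hours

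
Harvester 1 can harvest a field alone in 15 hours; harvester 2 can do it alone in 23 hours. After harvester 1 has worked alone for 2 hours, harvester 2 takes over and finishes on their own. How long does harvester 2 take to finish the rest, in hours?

299/15 hours

In 2 hours harvester 1 does 2/15 of the job, leaving 13/15.
Harvester 2 works at 1/23 per hour, so finishing takes 13/15 ÷ 1/23 = 299/15 hours.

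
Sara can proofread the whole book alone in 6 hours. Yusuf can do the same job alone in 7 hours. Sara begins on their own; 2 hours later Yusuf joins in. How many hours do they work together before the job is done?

In the first 2 hours Sara alone does 2/6 = 1/3 of the job, leaving 2/3.
Once everyone is working, combined rate: 1/6 + 1/7 = (7 + 6)/42 = 13/42 per hour.
Remaining 2/3 at 13/42 per hour takes 28/13 hours.

28/13 hours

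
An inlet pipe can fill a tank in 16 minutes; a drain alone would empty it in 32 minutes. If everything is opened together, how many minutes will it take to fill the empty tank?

32 minutes

Net rate = 1/16 − 1/32 = (2 − 1)/32 = 1/32 per minute.
Filling time = 1 ÷ (1/32) = 32 minutes.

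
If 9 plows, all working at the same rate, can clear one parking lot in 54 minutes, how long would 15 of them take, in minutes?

Total work is 9·54 = 486 plow-minutes.
With 15 plows: 486/15 = 162/5 minutes.

162/5 minutes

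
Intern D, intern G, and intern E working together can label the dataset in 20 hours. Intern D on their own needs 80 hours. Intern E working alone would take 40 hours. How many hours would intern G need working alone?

Combined rate is 1/20 per hour.
Known contribution: 1/80 + 1/40 = (1 + 2)/80 = 3/80 per hour.
So intern G's rate is 1/20 − 3/80 = 1/80, meaning 80 hours alone.

80 hours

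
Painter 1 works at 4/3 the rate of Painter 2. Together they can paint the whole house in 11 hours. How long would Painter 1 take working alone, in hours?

Let Painter 2's rate be r; then Painter 1's rate is (4/3)r, so together (4/3 + 1)r = (7/3)r = 1/11.
Thus r = 3/77 per hour.
Painter 2 alone: 77/3 hours; Painter 1 alone: 77/4 hours.

77/4 hours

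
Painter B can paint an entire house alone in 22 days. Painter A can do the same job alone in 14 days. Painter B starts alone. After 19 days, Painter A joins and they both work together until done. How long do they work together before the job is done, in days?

In the first 19 days Painter B alone does 19/22 of the job, leaving 3/22.
Once everyone is working, combined rate: 1/22 + 1/14 = (7 + 11)/154 = 18/154 = 9/77 per day.
Remaining 3/22 at 9/77 per day takes 7/6 days.

7/6 days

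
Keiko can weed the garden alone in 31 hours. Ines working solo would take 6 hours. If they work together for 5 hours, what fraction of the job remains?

1/186

Combined rate: 1/31 + 1/6 = (6 + 31)/186 = 37/186 per hour.
In 5 hours they complete 5·37/186 = 185/186 of the job.
So 1/186 remains.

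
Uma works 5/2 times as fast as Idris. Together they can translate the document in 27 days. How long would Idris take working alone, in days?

Let Idris's rate be r; then Uma's rate is (5/2)r, so together (5/2 + 1)r = (7/2)r = 1/27.
Thus r = 2/189 per day.
Idris alone: 189/2 days; Uma alone: 189/5 days.

189/2 days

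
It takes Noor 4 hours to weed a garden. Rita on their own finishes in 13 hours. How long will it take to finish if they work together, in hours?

52/17 hours

With two workers the combined time is the product over the sum: 4·13/(4+13) = 52/17 hours.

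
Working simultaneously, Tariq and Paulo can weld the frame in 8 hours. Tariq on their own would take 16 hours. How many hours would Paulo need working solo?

16 hours

Combined rate is 1/8 per hour.
Known contribution: 1/16 per hour.
So Paulo's rate is 1/8 − 1/16 = 1/16, meaning 16 hours alone.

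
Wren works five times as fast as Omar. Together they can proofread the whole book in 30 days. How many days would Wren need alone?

Let Omar's rate be r; then Wren's rate is 5r, so together (5 + 1)r = 6r = 1/30.
Thus r = 1/180 per day.
Omar alone: 180 days; Wren alone: 36 days.

36 days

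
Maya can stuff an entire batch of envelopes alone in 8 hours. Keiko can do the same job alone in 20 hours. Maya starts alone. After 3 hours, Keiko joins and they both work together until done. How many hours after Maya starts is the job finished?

In the first 3 hours Maya alone does 3/8 of the job, leaving 5/8.
Once everyone is working, combined rate: 1/8 + 1/20 = (5 + 2)/40 = 7/40 per hour.
Remaining 5/8 at 7/40 per hour takes 25/7 hours.
Total from the start = 3 + 25/7 = 46/7 hours.

46/7 hours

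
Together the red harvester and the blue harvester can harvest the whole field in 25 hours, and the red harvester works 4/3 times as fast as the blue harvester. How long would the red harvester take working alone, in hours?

175/4 hours

Let the blue harvester's rate be r; then the red harvester's rate is (4/3)r, so together (4/3 + 1)r = (7/3)r = 1/25.
Thus r = 3/175 per hour.
The blue harvester alone: 175/3 hours; the red harvester alone: 175/4 hours.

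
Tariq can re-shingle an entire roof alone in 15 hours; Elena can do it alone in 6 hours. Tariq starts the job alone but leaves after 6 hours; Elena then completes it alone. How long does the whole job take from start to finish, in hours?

48/5 hours

In 6 hours Tariq does 6/15 = 2/5 of the job, leaving 3/5.
Elena works at 1/6 per hour, so finishing takes 3/5 ÷ 1/6 = 18/5 hours.
Total time = 6 + 18/5 = 48/5 hours.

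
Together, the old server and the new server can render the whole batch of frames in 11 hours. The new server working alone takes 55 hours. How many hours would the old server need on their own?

Combined rate is 1/11 per hour.
Known contribution: 1/55 per hour.
So the old server's rate is 1/11 − 1/55 = 4/55, meaning 55/4 hours alone.

55/4 hours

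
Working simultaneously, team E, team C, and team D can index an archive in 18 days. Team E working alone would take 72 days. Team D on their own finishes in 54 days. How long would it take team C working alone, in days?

216/5 days

Combined rate is 1/18 per day.
Known contribution: 1/72 + 1/54 = (3 + 4)/216 = 7/216 per day.
So team C's rate is 1/18 − 7/216 = 5/216, meaning 216/5 days alone.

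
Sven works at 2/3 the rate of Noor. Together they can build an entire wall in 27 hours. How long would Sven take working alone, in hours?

135/2 hours

Let Noor's rate be r; then Sven's rate is (2/3)r, so together (2/3 + 1)r = (5/3)r = 1/27.
Thus r = 1/45 per hour.
Noor alone: 45 hours; Sven alone: 135/2 hours.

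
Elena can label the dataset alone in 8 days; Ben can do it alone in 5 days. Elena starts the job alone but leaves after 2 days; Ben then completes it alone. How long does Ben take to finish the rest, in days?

In 2 days Elena does 2/8 = 1/4 of the job, leaving 3/4.
Ben works at 1/5 per day, so finishing takes 3/4 ÷ 1/5 = 15/4 days.

15/4 days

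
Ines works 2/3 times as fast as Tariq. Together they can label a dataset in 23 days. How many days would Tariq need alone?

115/3 days

Let Tariq's rate be r; then Ines's rate is (2/3)r, so together (2/3 + 1)r = (5/3)r = 1/23.
Thus r = 3/115 per day.
Tariq alone: 115/3 days; Ines alone: 115/2 days.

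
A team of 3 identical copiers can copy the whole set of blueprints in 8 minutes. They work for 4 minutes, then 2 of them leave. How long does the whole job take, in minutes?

One copier does 1/24 of the job per minute.
After 4 minutes with 3 copiers, 1/2 is done (1/2 left).
With 1 copier the rate is 1/24, so the rest takes 1/2 ÷ 1/24 = 12 minutes.
Total = 4 + 12 = 16 minutes.

16 minutes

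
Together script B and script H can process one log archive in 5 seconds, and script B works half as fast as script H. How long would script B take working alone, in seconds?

Let script H's rate be r; then script B's rate is (1/2)r, so together (1/2 + 1)r = (3/2)r = 1/5.
Thus r = 2/15 per second.
Script H alone: 15/2 seconds; script B alone: 15 seconds.

15 seconds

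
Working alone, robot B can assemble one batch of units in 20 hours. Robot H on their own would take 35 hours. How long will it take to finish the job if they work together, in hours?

140/11 hours

With two workers the combined time is the product over the sum: 20·35/(20+35) = 700/55 = 140/11 hours.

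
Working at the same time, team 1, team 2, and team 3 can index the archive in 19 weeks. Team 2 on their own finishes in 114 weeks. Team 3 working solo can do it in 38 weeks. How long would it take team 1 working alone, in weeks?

57 weeks

Combined rate is 1/19 per week.
Known contribution: 1/114 + 1/38 = (1 + 3)/114 = 4/114 = 2/57 per week.
So team 1's rate is 1/19 − 2/57 = 1/57, meaning 57 weeks alone.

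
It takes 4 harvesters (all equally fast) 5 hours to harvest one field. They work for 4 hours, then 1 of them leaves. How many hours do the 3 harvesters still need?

4/3 hours

One harvester does 1/20 of the job per hour.
After 4 hours with 4 harvesters, 4/5 is done (1/5 left).
With 3 harvesters the rate is 3/20, so the rest takes 1/5 ÷ 3/20 = 4/3 hours.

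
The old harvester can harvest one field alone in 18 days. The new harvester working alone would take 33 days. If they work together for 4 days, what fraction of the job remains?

65/99

Combined rate: 1/18 + 1/33 = (11 + 6)/198 = 17/198 per day.
In 4 days they complete 4·17/198 = 34/99 of the job.
So 65/99 remains.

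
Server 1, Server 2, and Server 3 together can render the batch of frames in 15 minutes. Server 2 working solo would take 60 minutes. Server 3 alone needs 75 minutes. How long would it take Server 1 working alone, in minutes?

Combined rate is 1/15 per minute.
Known contribution: 1/60 + 1/75 = (5 + 4)/300 = 9/300 = 3/100 per minute.
So Server 1's rate is 1/15 − 3/100 = 11/300, meaning 300/11 minutes alone.

300/11 minutes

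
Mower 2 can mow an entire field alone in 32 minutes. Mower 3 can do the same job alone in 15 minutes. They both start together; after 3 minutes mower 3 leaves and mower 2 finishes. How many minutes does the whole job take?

128/5 minutes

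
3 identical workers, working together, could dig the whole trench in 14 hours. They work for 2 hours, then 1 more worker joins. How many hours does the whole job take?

11 hours

One worker does 1/42 of the job per hour.
After 2 hours with 3 workers, 1/7 is done (6/7 left).
With 4 workers the rate is 4/42 = 2/21, so the rest takes 6/7 ÷ 2/21 = 9 hours.
Total = 2 + 9 = 11 hours.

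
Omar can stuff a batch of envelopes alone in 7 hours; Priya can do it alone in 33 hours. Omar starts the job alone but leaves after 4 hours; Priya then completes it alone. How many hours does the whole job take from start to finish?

127/7 hours

In 4 hours Omar does 4/7 of the job, leaving 3/7.
Priya works at 1/33 per hour, so finishing takes 3/7 ÷ 1/33 = 99/7 hours.
Total time = 4 + 99/7 = 127/7 hours.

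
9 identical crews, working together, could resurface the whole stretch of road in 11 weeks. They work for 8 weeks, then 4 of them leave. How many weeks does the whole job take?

67/5 weeks

One crew does 1/99 of the job per week.
After 8 weeks with 9 crews, 8/11 is done (3/11 left).
With 5 crews the rate is 5/99, so the rest takes 3/11 ÷ 5/99 = 27/5 weeks.
Total = 8 + 27/5 = 67/5 weeks.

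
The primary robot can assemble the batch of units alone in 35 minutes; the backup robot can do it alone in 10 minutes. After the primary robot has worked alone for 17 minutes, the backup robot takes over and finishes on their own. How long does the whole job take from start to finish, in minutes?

In 17 minutes the primary robot does 17/35 of the job, leaving 18/35.
The backup robot works at 1/10 per minute, so finishing takes 18/35 ÷ 1/10 = 36/7 minutes.
Total time = 17 + 36/7 = 155/7 minutes.

155/7 minutes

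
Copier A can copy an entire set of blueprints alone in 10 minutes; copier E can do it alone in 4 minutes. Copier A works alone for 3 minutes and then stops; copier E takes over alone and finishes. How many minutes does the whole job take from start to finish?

In 3 minutes copier A does 3/10 of the job, leaving 7/10.
Copier E works at 1/4 per minute, so finishing takes 7/10 ÷ 1/4 = 14/5 minutes.
Total time = 3 + 14/5 = 29/5 minutes.

29/5 minutes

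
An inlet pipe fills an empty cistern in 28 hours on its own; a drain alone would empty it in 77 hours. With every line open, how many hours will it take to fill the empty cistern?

Net rate = 1/28 − 1/77 = (11 − 4)/308 = 7/308 = 1/44 per hour.
Filling time = 1 ÷ (1/44) = 44 hours.

44 hours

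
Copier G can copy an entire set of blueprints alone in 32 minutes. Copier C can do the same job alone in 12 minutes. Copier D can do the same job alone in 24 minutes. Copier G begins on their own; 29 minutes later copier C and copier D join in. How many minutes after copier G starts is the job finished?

148/5 minutes

In the first 29 minutes copier G alone does 29/32 of the job, leaving 3/32.
Once everyone is working, combined rate: 1/32 + 1/12 + 1/24 = (3 + 8 + 4)/96 = 15/96 = 5/32 per minute.
Remaining 3/32 at 5/32 per minute takes 3/5 minutes.
Total from the start = 29 + 3/5 = 148/5 minutes.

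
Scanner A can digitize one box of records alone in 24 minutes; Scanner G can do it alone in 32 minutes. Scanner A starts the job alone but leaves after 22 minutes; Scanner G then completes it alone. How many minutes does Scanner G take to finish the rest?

8/3 minutes

In 22 minutes Scanner A does 22/24 = 11/12 of the job, leaving 1/12.
Scanner G works at 1/32 per minute, so finishing takes 1/12 ÷ 1/32 = 8/3 minutes.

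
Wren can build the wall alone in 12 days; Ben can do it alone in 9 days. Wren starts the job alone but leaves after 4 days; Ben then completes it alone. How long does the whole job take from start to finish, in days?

10 days

In 4 days Wren does 4/12 = 1/3 of the job, leaving 2/3.
Ben works at 1/9 per day, so finishing takes 2/3 ÷ 1/9 = 6 days.
Total time = 4 + 6 = 10 days.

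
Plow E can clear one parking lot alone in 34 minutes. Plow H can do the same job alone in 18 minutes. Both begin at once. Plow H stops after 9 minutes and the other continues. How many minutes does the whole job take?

In the first 9 minutes the combined rate is 13/153, so 13/17 of the job is done, leaving 4/17.
After plow H leaves the rate is 1/34 per minute; the remaining 4/17 takes 8 minutes.
Total = 9 + 8 = 17 minutes.

17 minutes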